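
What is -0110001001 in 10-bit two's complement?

Original: 0110001001
Step 1 - Invert all bits: 1001110110
Step 2 - Add 1: 1001110111
Verification: 0110001001 + 1001110111 = 10000000000; discarding the end carry (carry out of the top bit) leaves the 10-bit value 0000000000, as required for x + (-x)



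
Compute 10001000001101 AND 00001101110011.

AND: 1 only when both bits are 1
  10001000001101
& 00001101110011
----------------
  00001000000001
Decimal: 8717 & 883 = 513



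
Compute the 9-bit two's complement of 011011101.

Original: 011011101
Step 1 - Invert all bits: 100100010
Step 2 - Add 1: 100100011
Verification: 011011101 + 100100011 = 1000000000; discarding the end carry (carry out of the top bit) leaves the 9-bit value 000000000, as required for x + (-x)



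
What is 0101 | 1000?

OR: 1 when either bit is 1
  0101
| 1000
------
  1101
Decimal: 5 | 8 = 13



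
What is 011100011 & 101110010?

AND: 1 only when both bits are 1
  011100011
& 101110010
-----------
  001100010
Decimal: 227 & 370 = 98



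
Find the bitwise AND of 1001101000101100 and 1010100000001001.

AND: 1 only when both bits are 1
  1001101000101100
& 1010100000001001
------------------
  1000100000001000
Decimal: 39468 & 43017 = 34824



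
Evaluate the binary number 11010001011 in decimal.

Sum of powers of 2 for each 1-bit:
2^0 + 2^1 + 2^3 + 2^7 + 2^9 + 2^10
= 1 + 2 + 8 + 128 + 512 + 1024
= 1675



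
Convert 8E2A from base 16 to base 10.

Expand by place value (powers of 16):
Digit values: E = 14, A = 10
8E2A = 8 × 16^3 + 14 × 16^2 + 2 × 16^1 + 10 × 16^0
= 8 × 4096 + 14 × 256 + 2 × 16 + 10 × 1
= 32768 + 3584 + 32 + 10
= 36394



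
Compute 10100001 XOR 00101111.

XOR: 1 when bits differ
  10100001
^ 00101111
----------
  10001110
Decimal: 161 ^ 47 = 142



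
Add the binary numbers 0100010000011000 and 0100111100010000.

Add column by column from the right: bit + bit + carry-in; write the sum mod 2, carry 1 when the sum is 2 or 3.
carry:  1001100000100000
        0100010000011000
+       0100111100010000
------------------------
       01001001100101000
(the carry out of the leftmost column, 0, becomes the leading bit)
Decimal check:
  0100010000011000 = 16384 + 1024 + 16 + 8 = 17432
  0100111100010000 = 16384 + 2048 + 1024 + 512 + 256 + 16 = 20240
  17432 + 20240 = 37672, and 01001001100101000 = 32768 + 4096 + 512 + 256 + 32 + 8 = 37672 ✓



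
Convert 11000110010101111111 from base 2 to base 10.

Sum of powers of 2 for each 1-bit:
2^0 + 2^1 + 2^2 + 2^3 + 2^4 + 2^5 + 2^6 + 2^8 + 2^10 + 2^13 + 2^14 + 2^18 + 2^19
= 1 + 2 + 4 + 8 + 16 + 32 + 64 + 256 + 1024 + 8192 + 16384 + 262144 + 524288
= 812415



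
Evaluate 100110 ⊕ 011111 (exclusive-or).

XOR: 1 when bits differ
  100110
^ 011111
--------
  111001
Decimal: 38 ^ 31 = 57



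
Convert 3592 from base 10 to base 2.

Using repeated division by 2:
3592 ÷ 2 = 1796 remainder 0
1796 ÷ 2 = 898 remainder 0
898 ÷ 2 = 449 remainder 0
449 ÷ 2 = 224 remainder 1
224 ÷ 2 = 112 remainder 0
112 ÷ 2 = 56 remainder 0
56 ÷ 2 = 28 remainder 0
28 ÷ 2 = 14 remainder 0
14 ÷ 2 = 7 remainder 0
7 ÷ 2 = 3 remainder 1
3 ÷ 2 = 1 remainder 1
1 ÷ 2 = 0 remainder 1
Reading remainders bottom to top: 111000001000



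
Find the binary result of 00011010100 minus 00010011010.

Method 1 - Direct subtraction (column by column from the right: bit − bit − borrow-in; if negative, add 2 and borrow 1 from the next column):
borrow: 00001110100
        00011010100
-       00010011010
-------------------
        00000111010

Method 2 - Add two's complement:
Two's complement of 00010011010: invert → 11101100101, add 1 → 11101100110
  00011010100
+ 11101100110
-------------
 100000111010  (end carry out of the top bit = 1)
Discarding the end carry: 00000111010
Decimal check:
  00011010100 = 128 + 64 + 16 + 4 = 212
  00010011010 = 128 + 16 + 8 + 2 = 154
  212 - 154 = 58, and 00000111010 = 32 + 16 + 8 + 2 = 58 ✓



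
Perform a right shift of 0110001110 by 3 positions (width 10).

Original: 0110001110 (decimal 398)
Shift right by 3 positions
Drop the 3 low bits; fill with zeros on the left
Result: 0000110001 (decimal 49)
Equivalent: 398 >> 3 = 398 ÷ 2^3 = 49



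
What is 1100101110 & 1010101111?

AND: 1 only when both bits are 1
  1100101110
& 1010101111
------------
  1000101110
Decimal: 814 & 687 = 558



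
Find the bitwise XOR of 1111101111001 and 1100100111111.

XOR: 1 when bits differ
  1111101111001
^ 1100100111111
---------------
  0011001000110
Decimal: 8057 ^ 6463 = 1606



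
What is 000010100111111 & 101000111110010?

AND: 1 only when both bits are 1
  000010100111111
& 101000111110010
-----------------
  000000100110010
Decimal: 1343 & 20978 = 306



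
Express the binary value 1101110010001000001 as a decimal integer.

Sum of powers of 2 for each 1-bit:
2^0 + 2^6 + 2^10 + 2^13 + 2^14 + 2^15 + 2^17 + 2^18
= 1 + 64 + 1024 + 8192 + 16384 + 32768 + 131072 + 262144
= 451649



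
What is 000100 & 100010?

AND: 1 only when both bits are 1
  000100
& 100010
--------
  000000
Decimal: 4 & 34 = 0



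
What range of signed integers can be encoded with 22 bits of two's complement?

For 22-bit two's complement:
Minimum: -2^21 = -2097152
Maximum: 2^21 - 1 = 2097151



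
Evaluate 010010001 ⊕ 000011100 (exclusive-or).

XOR: 1 when bits differ
  010010001
^ 000011100
-----------
  010001101
Decimal: 145 ^ 28 = 141



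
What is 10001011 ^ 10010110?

XOR: 1 when bits differ
  10001011
^ 10010110
----------
  00011101
Decimal: 139 ^ 150 = 29



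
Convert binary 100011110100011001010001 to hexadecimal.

Group into 4-bit nibbles from right:
  1000 = 8
  1111 = F
  0100 = 4
  0110 = 6
  0101 = 5
  0001 = 1
Result: 8F4651



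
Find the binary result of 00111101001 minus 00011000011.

Method 1 - Direct subtraction (column by column from the right: bit − bit − borrow-in; if negative, add 2 and borrow 1 from the next column):
borrow: 00000001100
        00111101001
-       00011000011
-------------------
        00100100110

Method 2 - Add two's complement:
Two's complement of 00011000011: invert → 11100111100, add 1 → 11100111101
  00111101001
+ 11100111101
-------------
 100100100110  (end carry out of the top bit = 1)
Discarding the end carry: 00100100110
Decimal check:
  00111101001 = 256 + 128 + 64 + 32 + 8 + 1 = 489
  00011000011 = 128 + 64 + 2 + 1 = 195
  489 - 195 = 294, and 00100100110 = 256 + 32 + 4 + 2 = 294 ✓



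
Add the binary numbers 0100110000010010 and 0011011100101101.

Add column by column from the right: bit + bit + carry-in; write the sum mod 2, carry 1 when the sum is 2 or 3.
carry:  1111100000000000
        0100110000010010
+       0011011100101101
------------------------
       01000001100111111
(the carry out of the leftmost column, 0, becomes the leading bit)
Decimal check:
  0100110000010010 = 16384 + 2048 + 1024 + 16 + 2 = 19474
  0011011100101101 = 8192 + 4096 + 1024 + 512 + 256 + 32 + 8 + 4 + 1 = 14125
  19474 + 14125 = 33599, and 01000001100111111 = 32768 + 512 + 256 + 32 + 16 + 8 + 4 + 2 + 1 = 33599 ✓



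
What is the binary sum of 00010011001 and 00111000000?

Add column by column from the right: bit + bit + carry-in; write the sum mod 2, carry 1 when the sum is 2 or 3.
carry:  01100000000
        00010011001
+       00111000000
-------------------
       001001011001
(the carry out of the leftmost column, 0, becomes the leading bit)
Decimal check:
  00010011001 = 128 + 16 + 8 + 1 = 153
  00111000000 = 256 + 128 + 64 = 448
  153 + 448 = 601, and 001001011001 = 512 + 64 + 16 + 8 + 1 = 601 ✓



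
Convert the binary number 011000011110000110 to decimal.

Sum of powers of 2 for each 1-bit:
2^1 + 2^2 + 2^7 + 2^8 + 2^9 + 2^10 + 2^15 + 2^16
= 2 + 4 + 128 + 256 + 512 + 1024 + 32768 + 65536
= 100230



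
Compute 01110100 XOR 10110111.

XOR: 1 when bits differ
  01110100
^ 10110111
----------
  11000011
Decimal: 116 ^ 183 = 195



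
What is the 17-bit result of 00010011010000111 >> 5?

Original: 00010011010000111 (decimal 9863)
Shift right by 5 positions
Drop the 5 low bits; fill with zeros on the left
Result: 00000000100110100 (decimal 308)
Equivalent: 9863 >> 5 = 9863 ÷ 2^5 = 308



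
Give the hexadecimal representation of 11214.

Using repeated division by 16 (digits 10–15 are A–F):
11214 ÷ 16 = 700 remainder 14 (E)
700 ÷ 16 = 43 remainder 12 (C)
43 ÷ 16 = 2 remainder 11 (B)
2 ÷ 16 = 0 remainder 2
Reading remainders bottom to top: 2BCE



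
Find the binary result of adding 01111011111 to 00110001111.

Add column by column from the right: bit + bit + carry-in; write the sum mod 2, carry 1 when the sum is 2 or 3.
carry:  11100111110
        01111011111
+       00110001111
-------------------
       010101101110
(the carry out of the leftmost column, 0, becomes the leading bit)
Decimal check:
  01111011111 = 512 + 256 + 128 + 64 + 16 + 8 + 4 + 2 + 1 = 991
  00110001111 = 256 + 128 + 8 + 4 + 2 + 1 = 399
  991 + 399 = 1390, and 010101101110 = 1024 + 256 + 64 + 32 + 8 + 4 + 2 = 1390 ✓



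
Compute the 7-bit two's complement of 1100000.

Original (sign bit 1, negative): 1100000
Step 1 - Invert all bits: 0011111
Step 2 - Add 1: 0100000
Verification: 1100000 + 0100000 = 10000000; discarding the end carry (carry out of the top bit) leaves the 7-bit value 0000000, as required for x + (-x)



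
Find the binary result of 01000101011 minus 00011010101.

Method 1 - Direct subtraction (column by column from the right: bit − bit − borrow-in; if negative, add 2 and borrow 1 from the next column):
borrow: 01110101000
        01000101011
-       00011010101
-------------------
        00101010110

Method 2 - Add two's complement:
Two's complement of 00011010101: invert → 11100101010, add 1 → 11100101011
  01000101011
+ 11100101011
-------------
 100101010110  (end carry out of the top bit = 1)
Discarding the end carry: 00101010110
Decimal check:
  01000101011 = 512 + 32 + 8 + 2 + 1 = 555
  00011010101 = 128 + 64 + 16 + 4 + 1 = 213
  555 - 213 = 342, and 00101010110 = 256 + 64 + 16 + 4 + 2 = 342 ✓



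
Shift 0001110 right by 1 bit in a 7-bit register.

Original: 0001110 (decimal 14)
Shift right by 1 position
Drop the 1 low bit; fill with zero on the left
Result: 0000111 (decimal 7)
Equivalent: 14 >> 1 = 14 ÷ 2^1 = 7



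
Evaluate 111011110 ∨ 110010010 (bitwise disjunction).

OR: 1 when either bit is 1
  111011110
| 110010010
-----------
  111011110
Decimal: 478 | 402 = 478



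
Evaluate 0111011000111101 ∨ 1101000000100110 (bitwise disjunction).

OR: 1 when either bit is 1
  0111011000111101
| 1101000000100110
------------------
  1111011000111111
Decimal: 30269 | 53286 = 63039



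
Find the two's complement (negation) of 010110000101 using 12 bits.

Original: 010110000101
Step 1 - Invert all bits: 101001111010
Step 2 - Add 1: 101001111011
Verification: 010110000101 + 101001111011 = 1000000000000; discarding the end carry (carry out of the top bit) leaves the 12-bit value 000000000000, as required for x + (-x)



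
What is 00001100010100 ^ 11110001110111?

XOR: 1 when bits differ
  00001100010100
^ 11110001110111
----------------
  11111101100011
Decimal: 788 ^ 15479 = 16227



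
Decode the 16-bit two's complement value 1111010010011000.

Binary: 1111010010011000
Sign bit: 1 (negative)
Invert: 0000101101100111
Add 1:  0000101101101000
Magnitude: 0000101101101000 = 2048 + 512 + 256 + 64 + 32 + 8 = 2920
Value: -2920



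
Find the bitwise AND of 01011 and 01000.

AND: 1 only when both bits are 1
  01011
& 01000
-------
  01000
Decimal: 11 & 8 = 8



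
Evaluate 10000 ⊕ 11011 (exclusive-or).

XOR: 1 when bits differ
  10000
^ 11011
-------
  01011
Decimal: 16 ^ 27 = 11



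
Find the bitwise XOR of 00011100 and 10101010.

XOR: 1 when bits differ
  00011100
^ 10101010
----------
  10110110
Decimal: 28 ^ 170 = 182



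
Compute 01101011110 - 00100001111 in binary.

Method 1 - Direct subtraction (column by column from the right: bit − bit − borrow-in; if negative, add 2 and borrow 1 from the next column):
borrow: 00000011110
        01101011110
-       00100001111
-------------------
        01001001111

Method 2 - Add two's complement:
Two's complement of 00100001111: invert → 11011110000, add 1 → 11011110001
  01101011110
+ 11011110001
-------------
 101001001111  (end carry out of the top bit = 1)
Discarding the end carry: 01001001111
Decimal check:
  01101011110 = 512 + 256 + 64 + 16 + 8 + 4 + 2 = 862
  00100001111 = 256 + 8 + 4 + 2 + 1 = 271
  862 - 271 = 591, and 01001001111 = 512 + 64 + 8 + 4 + 2 + 1 = 591 ✓



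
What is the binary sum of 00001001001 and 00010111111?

Add column by column from the right: bit + bit + carry-in; write the sum mod 2, carry 1 when the sum is 2 or 3.
carry:  00111111110
        00001001001
+       00010111111
-------------------
       000100001000
(the carry out of the leftmost column, 0, becomes the leading bit)
Decimal check:
  00001001001 = 64 + 8 + 1 = 73
  00010111111 = 128 + 32 + 16 + 8 + 4 + 2 + 1 = 191
  73 + 191 = 264, and 000100001000 = 256 + 8 = 264 ✓



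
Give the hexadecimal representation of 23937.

Using repeated division by 16 (digits 10–15 are A–F):
23937 ÷ 16 = 1496 remainder 1
1496 ÷ 16 = 93 remainder 8
93 ÷ 16 = 5 remainder 13 (D)
5 ÷ 16 = 0 remainder 5
Reading remainders bottom to top: 5D81



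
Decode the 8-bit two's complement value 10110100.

Binary: 10110100
Sign bit: 1 (negative)
Invert: 01001011
Add 1:  01001100
Magnitude: 01001100 = 64 + 8 + 4 = 76
Value: -76



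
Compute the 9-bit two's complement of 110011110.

Original (sign bit 1, negative): 110011110
Step 1 - Invert all bits: 001100001
Step 2 - Add 1: 001100010
Verification: 110011110 + 001100010 = 1000000000; discarding the end carry (carry out of the top bit) leaves the 9-bit value 000000000, as required for x + (-x)



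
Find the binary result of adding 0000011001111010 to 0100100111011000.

Add column by column from the right: bit + bit + carry-in; write the sum mod 2, carry 1 when the sum is 2 or 3.
carry:  0001111111110000
        0000011001111010
+       0100100111011000
------------------------
       00101000001010010
(the carry out of the leftmost column, 0, becomes the leading bit)
Decimal check:
  0000011001111010 = 1024 + 512 + 64 + 32 + 16 + 8 + 2 = 1658
  0100100111011000 = 16384 + 2048 + 256 + 128 + 64 + 16 + 8 = 18904
  1658 + 18904 = 20562, and 00101000001010010 = 16384 + 4096 + 64 + 16 + 2 = 20562 ✓



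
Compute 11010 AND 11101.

AND: 1 only when both bits are 1
  11010
& 11101
-------
  11000
Decimal: 26 & 29 = 24



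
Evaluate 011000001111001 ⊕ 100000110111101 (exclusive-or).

XOR: 1 when bits differ
  011000001111001
^ 100000110111101
-----------------
  111000111000100
Decimal: 12409 ^ 16829 = 29124



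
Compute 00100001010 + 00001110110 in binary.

Add column by column from the right: bit + bit + carry-in; write the sum mod 2, carry 1 when the sum is 2 or 3.
carry:  00011111100
        00100001010
+       00001110110
-------------------
       000110000000
(the carry out of the leftmost column, 0, becomes the leading bit)
Decimal check:
  00100001010 = 256 + 8 + 2 = 266
  00001110110 = 64 + 32 + 16 + 4 + 2 = 118
  266 + 118 = 384, and 000110000000 = 256 + 128 = 384 ✓



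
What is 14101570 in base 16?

Using repeated division by 16 (digits 10–15 are A–F):
14101570 ÷ 16 = 881348 remainder 2
881348 ÷ 16 = 55084 remainder 4
55084 ÷ 16 = 3442 remainder 12 (C)
3442 ÷ 16 = 215 remainder 2
215 ÷ 16 = 13 remainder 7
13 ÷ 16 = 0 remainder 13 (D)
Reading remainders bottom to top: D72C42



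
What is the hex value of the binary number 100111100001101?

Group into 4-bit nibbles from right:
  0100 = 4
  1111 = F
  0000 = 0
  1101 = D
Result: 4F0D



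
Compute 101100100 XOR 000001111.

XOR: 1 when bits differ
  101100100
^ 000001111
-----------
  101101011
Decimal: 356 ^ 15 = 363



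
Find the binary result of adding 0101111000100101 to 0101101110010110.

Add column by column from the right: bit + bit + carry-in; write the sum mod 2, carry 1 when the sum is 2 or 3.
carry:  1011110000001000
        0101111000100101
+       0101101110010110
------------------------
       01011100110111011
(the carry out of the leftmost column, 0, becomes the leading bit)
Decimal check:
  0101111000100101 = 16384 + 4096 + 2048 + 1024 + 512 + 32 + 4 + 1 = 24101
  0101101110010110 = 16384 + 4096 + 2048 + 512 + 256 + 128 + 16 + 4 + 2 = 23446
  24101 + 23446 = 47547, and 01011100110111011 = 32768 + 8192 + 4096 + 2048 + 256 + 128 + 32 + 16 + 8 + 2 + 1 = 47547 ✓



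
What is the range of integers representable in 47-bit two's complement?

For 47-bit two's complement:
Minimum: -2^46 = -70368744177664
Maximum: 2^46 - 1 = 70368744177663



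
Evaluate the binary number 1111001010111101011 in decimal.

Sum of powers of 2 for each 1-bit:
2^0 + 2^1 + 2^3 + 2^5 + 2^6 + 2^7 + 2^8 + 2^10 + 2^12 + 2^15 + 2^16 + 2^17 + 2^18
= 1 + 2 + 8 + 32 + 64 + 128 + 256 + 1024 + 4096 + 32768 + 65536 + 131072 + 262144
= 497131



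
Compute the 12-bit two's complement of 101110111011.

Original (sign bit 1, negative): 101110111011
Step 1 - Invert all bits: 010001000100
Step 2 - Add 1: 010001000101
Verification: 101110111011 + 010001000101 = 1000000000000; discarding the end carry (carry out of the top bit) leaves the 12-bit value 000000000000, as required for x + (-x)



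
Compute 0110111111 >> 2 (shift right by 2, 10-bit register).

Original: 0110111111 (decimal 447)
Shift right by 2 positions
Drop the 2 low bits; fill with zeros on the left
Result: 0001101111 (decimal 111)
Equivalent: 447 >> 2 = 447 ÷ 2^2 = 111



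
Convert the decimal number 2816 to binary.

Using repeated division by 2:
2816 ÷ 2 = 1408 remainder 0
1408 ÷ 2 = 704 remainder 0
704 ÷ 2 = 352 remainder 0
352 ÷ 2 = 176 remainder 0
176 ÷ 2 = 88 remainder 0
88 ÷ 2 = 44 remainder 0
44 ÷ 2 = 22 remainder 0
22 ÷ 2 = 11 remainder 0
11 ÷ 2 = 5 remainder 1
5 ÷ 2 = 2 remainder 1
2 ÷ 2 = 1 remainder 0
1 ÷ 2 = 0 remainder 1
Reading remainders bottom to top: 101100000000



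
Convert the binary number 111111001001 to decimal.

Sum of powers of 2 for each 1-bit:
2^0 + 2^3 + 2^6 + 2^7 + 2^8 + 2^9 + 2^10 + 2^11
= 1 + 8 + 64 + 128 + 256 + 512 + 1024 + 2048
= 4041



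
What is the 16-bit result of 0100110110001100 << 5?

Original: 0100110110001100 (decimal 19852)
Shift left by 5 positions
Append 5 zeros on the right and drop the 5 high bits that overflow the 16-bit width
Result: 1011000110000000 (decimal 45440)
Equivalent: 19852 << 5 = 19852 × 2^5 = 635264, truncated to 16 bits = 45440



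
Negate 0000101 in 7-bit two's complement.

Original: 0000101
Step 1 - Invert all bits: 1111010
Step 2 - Add 1: 1111011
Verification: 0000101 + 1111011 = 10000000; discarding the end carry (carry out of the top bit) leaves the 7-bit value 0000000, as required for x + (-x)



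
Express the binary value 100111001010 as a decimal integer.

Sum of powers of 2 for each 1-bit:
2^1 + 2^3 + 2^6 + 2^7 + 2^8 + 2^11
= 2 + 8 + 64 + 128 + 256 + 2048
= 2506



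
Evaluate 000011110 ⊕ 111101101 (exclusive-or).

XOR: 1 when bits differ
  000011110
^ 111101101
-----------
  111110011
Decimal: 30 ^ 493 = 499



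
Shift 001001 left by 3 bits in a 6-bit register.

Original: 001001 (decimal 9)
Shift left by 3 positions
Append 3 zeros on the right and drop the 3 high bits that overflow the 6-bit width
Result: 001000 (decimal 8)
Equivalent: 9 << 3 = 9 × 2^3 = 72, truncated to 6 bits = 8



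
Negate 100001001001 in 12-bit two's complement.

Original (sign bit 1, negative): 100001001001
Step 1 - Invert all bits: 011110110110
Step 2 - Add 1: 011110110111
Verification: 100001001001 + 011110110111 = 1000000000000; discarding the end carry (carry out of the top bit) leaves the 12-bit value 000000000000, as required for x + (-x)



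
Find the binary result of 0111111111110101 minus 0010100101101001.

Method 1 - Direct subtraction (column by column from the right: bit − bit − borrow-in; if negative, add 2 and borrow 1 from the next column):
borrow: 0000000000010000
        0111111111110101
-       0010100101101001
------------------------
        0101011010001100

Method 2 - Add two's complement:
Two's complement of 0010100101101001: invert → 1101011010010110, add 1 → 1101011010010111
  0111111111110101
+ 1101011010010111
------------------
 10101011010001100  (end carry out of the top bit = 1)
Discarding the end carry: 0101011010001100
Decimal check:
  0111111111110101 = 16384 + 8192 + 4096 + 2048 + 1024 + 512 + 256 + 128 + 64 + 32 + 16 + 4 + 1 = 32757
  0010100101101001 = 8192 + 2048 + 256 + 64 + 32 + 8 + 1 = 10601
  32757 - 10601 = 22156, and 0101011010001100 = 16384 + 4096 + 1024 + 512 + 128 + 8 + 4 = 22156 ✓



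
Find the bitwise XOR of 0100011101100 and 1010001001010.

XOR: 1 when bits differ
  0100011101100
^ 1010001001010
---------------
  1110010100110
Decimal: 2284 ^ 5194 = 7334



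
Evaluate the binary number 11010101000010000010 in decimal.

Sum of powers of 2 for each 1-bit:
2^1 + 2^7 + 2^12 + 2^14 + 2^16 + 2^18 + 2^19
= 2 + 128 + 4096 + 16384 + 65536 + 262144 + 524288
= 872578



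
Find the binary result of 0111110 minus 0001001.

Method 1 - Direct subtraction (column by column from the right: bit − bit − borrow-in; if negative, add 2 and borrow 1 from the next column):
borrow: 0000010
        0111110
-       0001001
---------------
        0110101

Method 2 - Add two's complement:
Two's complement of 0001001: invert → 1110110, add 1 → 1110111
  0111110
+ 1110111
---------
 10110101  (end carry out of the top bit = 1)
Discarding the end carry: 0110101
Decimal check:
  0111110 = 32 + 16 + 8 + 4 + 2 = 62
  0001001 = 8 + 1 = 9
  62 - 9 = 53, and 0110101 = 32 + 16 + 4 + 1 = 53 ✓



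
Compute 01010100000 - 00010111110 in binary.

Method 1 - Direct subtraction (column by column from the right: bit − bit − borrow-in; if negative, add 2 and borrow 1 from the next column):
borrow: 01111111100
        01010100000
-       00010111110
-------------------
        00111100010

Method 2 - Add two's complement:
Two's complement of 00010111110: invert → 11101000001, add 1 → 11101000010
  01010100000
+ 11101000010
-------------
 100111100010  (end carry out of the top bit = 1)
Discarding the end carry: 00111100010
Decimal check:
  01010100000 = 512 + 128 + 32 = 672
  00010111110 = 128 + 32 + 16 + 8 + 4 + 2 = 190
  672 - 190 = 482, and 00111100010 = 256 + 128 + 64 + 32 + 2 = 482 ✓



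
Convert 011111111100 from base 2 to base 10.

Sum of powers of 2 for each 1-bit:
2^2 + 2^3 + 2^4 + 2^5 + 2^6 + 2^7 + 2^8 + 2^9 + 2^10
= 4 + 8 + 16 + 32 + 64 + 128 + 256 + 512 + 1024
= 2044



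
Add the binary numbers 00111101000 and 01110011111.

Add column by column from the right: bit + bit + carry-in; write the sum mod 2, carry 1 when the sum is 2 or 3.
carry:  11111110000
        00111101000
+       01110011111
-------------------
       010110000111
(the carry out of the leftmost column, 0, becomes the leading bit)
Decimal check:
  00111101000 = 256 + 128 + 64 + 32 + 8 = 488
  01110011111 = 512 + 256 + 128 + 16 + 8 + 4 + 2 + 1 = 927
  488 + 927 = 1415, and 010110000111 = 1024 + 256 + 128 + 4 + 2 + 1 = 1415 ✓



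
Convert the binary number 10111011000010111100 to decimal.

Sum of powers of 2 for each 1-bit:
2^2 + 2^3 + 2^4 + 2^5 + 2^7 + 2^12 + 2^13 + 2^15 + 2^16 + 2^17 + 2^19
= 4 + 8 + 16 + 32 + 128 + 4096 + 8192 + 32768 + 65536 + 131072 + 524288
= 766140



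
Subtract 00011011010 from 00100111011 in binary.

Method 1 - Direct subtraction (column by column from the right: bit − bit − borrow-in; if negative, add 2 and borrow 1 from the next column):
borrow: 00110000000
        00100111011
-       00011011010
-------------------
        00001100001

Method 2 - Add two's complement:
Two's complement of 00011011010: invert → 11100100101, add 1 → 11100100110
  00100111011
+ 11100100110
-------------
 100001100001  (end carry out of the top bit = 1)
Discarding the end carry: 00001100001
Decimal check:
  00100111011 = 256 + 32 + 16 + 8 + 2 + 1 = 315
  00011011010 = 128 + 64 + 16 + 8 + 2 = 218
  315 - 218 = 97, and 00001100001 = 64 + 32 + 1 = 97 ✓



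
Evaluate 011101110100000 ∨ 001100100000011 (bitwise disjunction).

OR: 1 when either bit is 1
  011101110100000
| 001100100000011
-----------------
  011101110100011
Decimal: 15264 | 6403 = 15267



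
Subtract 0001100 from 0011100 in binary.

Method 1 - Direct subtraction (column by column from the right: bit − bit − borrow-in; if negative, add 2 and borrow 1 from the next column):
borrow: 0000000
        0011100
-       0001100
---------------
        0010000

Method 2 - Add two's complement:
Two's complement of 0001100: invert → 1110011, add 1 → 1110100
  0011100
+ 1110100
---------
 10010000  (end carry out of the top bit = 1)
Discarding the end carry: 0010000
Decimal check:
  0011100 = 16 + 8 + 4 = 28
  0001100 = 8 + 4 = 12
  28 - 12 = 16, and 0010000 = 16 ✓



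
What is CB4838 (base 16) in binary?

Convert each hex digit to 4 bits:
  C = 1100
  B = 1011
  4 = 0100
  8 = 1000
  3 = 0011
  8 = 1000
Concatenate: 110010110100100000111000



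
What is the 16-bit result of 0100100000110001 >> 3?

Original: 0100100000110001 (decimal 18481)
Shift right by 3 positions
Drop the 3 low bits; fill with zeros on the left
Result: 0000100100000110 (decimal 2310)
Equivalent: 18481 >> 3 = 18481 ÷ 2^3 = 2310



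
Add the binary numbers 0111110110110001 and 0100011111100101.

Add column by column from the right: bit + bit + carry-in; write the sum mod 2, carry 1 when the sum is 2 or 3.
carry:  1111111111000010
        0111110110110001
+       0100011111100101
------------------------
       01100010110010110
(the carry out of the leftmost column, 0, becomes the leading bit)
Decimal check:
  0111110110110001 = 16384 + 8192 + 4096 + 2048 + 1024 + 256 + 128 + 32 + 16 + 1 = 32177
  0100011111100101 = 16384 + 1024 + 512 + 256 + 128 + 64 + 32 + 4 + 1 = 18405
  32177 + 18405 = 50582, and 01100010110010110 = 32768 + 16384 + 1024 + 256 + 128 + 16 + 4 + 2 = 50582 ✓



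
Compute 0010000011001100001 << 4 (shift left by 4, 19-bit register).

Original: 0010000011001100001 (decimal 67169)
Shift left by 4 positions
Append 4 zeros on the right and drop the 4 high bits that overflow the 19-bit width
Result: 0000110011000010000 (decimal 26128)
Equivalent: 67169 << 4 = 67169 × 2^4 = 1074704, truncated to 19 bits = 26128



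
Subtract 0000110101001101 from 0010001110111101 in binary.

Method 1 - Direct subtraction (column by column from the right: bit − bit − borrow-in; if negative, add 2 and borrow 1 from the next column):
borrow: 0011100010000000
        0010001110111101
-       0000110101001101
------------------------
        0001011001110000

Method 2 - Add two's complement:
Two's complement of 0000110101001101: invert → 1111001010110010, add 1 → 1111001010110011
  0010001110111101
+ 1111001010110011
------------------
 10001011001110000  (end carry out of the top bit = 1)
Discarding the end carry: 0001011001110000
Decimal check:
  0010001110111101 = 8192 + 512 + 256 + 128 + 32 + 16 + 8 + 4 + 1 = 9149
  0000110101001101 = 2048 + 1024 + 256 + 64 + 8 + 4 + 1 = 3405
  9149 - 3405 = 5744, and 0001011001110000 = 4096 + 1024 + 512 + 64 + 32 + 16 = 5744 ✓



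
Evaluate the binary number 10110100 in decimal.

Sum of powers of 2 for each 1-bit:
2^2 + 2^4 + 2^5 + 2^7
= 4 + 16 + 32 + 128
= 180



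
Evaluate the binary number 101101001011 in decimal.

Sum of powers of 2 for each 1-bit:
2^0 + 2^1 + 2^3 + 2^6 + 2^8 + 2^9 + 2^11
= 1 + 2 + 8 + 64 + 256 + 512 + 2048
= 2891



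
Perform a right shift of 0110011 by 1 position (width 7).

Original: 0110011 (decimal 51)
Shift right by 1 position
Drop the 1 low bit; fill with zero on the left
Result: 0011001 (decimal 25)
Equivalent: 51 >> 1 = 51 ÷ 2^1 = 25



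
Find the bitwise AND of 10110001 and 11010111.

AND: 1 only when both bits are 1
  10110001
& 11010111
----------
  10010001
Decimal: 177 & 215 = 145



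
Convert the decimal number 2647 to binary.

Using repeated division by 2:
2647 ÷ 2 = 1323 remainder 1
1323 ÷ 2 = 661 remainder 1
661 ÷ 2 = 330 remainder 1
330 ÷ 2 = 165 remainder 0
165 ÷ 2 = 82 remainder 1
82 ÷ 2 = 41 remainder 0
41 ÷ 2 = 20 remainder 1
20 ÷ 2 = 10 remainder 0
10 ÷ 2 = 5 remainder 0
5 ÷ 2 = 2 remainder 1
2 ÷ 2 = 1 remainder 0
1 ÷ 2 = 0 remainder 1
Reading remainders bottom to top: 101001010111



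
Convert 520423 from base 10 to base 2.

Using repeated division by 2:
520423 ÷ 2 = 260211 remainder 1
260211 ÷ 2 = 130105 remainder 1
130105 ÷ 2 = 65052 remainder 1
65052 ÷ 2 = 32526 remainder 0
32526 ÷ 2 = 16263 remainder 0
16263 ÷ 2 = 8131 remainder 1
8131 ÷ 2 = 4065 remainder 1
4065 ÷ 2 = 2032 remainder 1
2032 ÷ 2 = 1016 remainder 0
1016 ÷ 2 = 508 remainder 0
508 ÷ 2 = 254 remainder 0
254 ÷ 2 = 127 remainder 0
127 ÷ 2 = 63 remainder 1
63 ÷ 2 = 31 remainder 1
31 ÷ 2 = 15 remainder 1
15 ÷ 2 = 7 remainder 1
7 ÷ 2 = 3 remainder 1
3 ÷ 2 = 1 remainder 1
1 ÷ 2 = 0 remainder 1
Reading remainders bottom to top: 1111111000011100111



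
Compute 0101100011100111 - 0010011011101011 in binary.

Method 1 - Direct subtraction (column by column from the right: bit − bit − borrow-in; if negative, add 2 and borrow 1 from the next column):
borrow: 0100111111110000
        0101100011100111
-       0010011011101011
------------------------
        0011000111111100

Method 2 - Add two's complement:
Two's complement of 0010011011101011: invert → 1101100100010100, add 1 → 1101100100010101
  0101100011100111
+ 1101100100010101
------------------
 10011000111111100  (end carry out of the top bit = 1)
Discarding the end carry: 0011000111111100
Decimal check:
  0101100011100111 = 16384 + 4096 + 2048 + 128 + 64 + 32 + 4 + 2 + 1 = 22759
  0010011011101011 = 8192 + 1024 + 512 + 128 + 64 + 32 + 8 + 2 + 1 = 9963
  22759 - 9963 = 12796, and 0011000111111100 = 8192 + 4096 + 256 + 128 + 64 + 32 + 16 + 8 + 4 = 12796 ✓



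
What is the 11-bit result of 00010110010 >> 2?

Original: 00010110010 (decimal 178)
Shift right by 2 positions
Drop the 2 low bits; fill with zeros on the left
Result: 00000101100 (decimal 44)
Equivalent: 178 >> 2 = 178 ÷ 2^2 = 44



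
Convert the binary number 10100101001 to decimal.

Sum of powers of 2 for each 1-bit:
2^0 + 2^3 + 2^5 + 2^8 + 2^10
= 1 + 8 + 32 + 256 + 1024
= 1321



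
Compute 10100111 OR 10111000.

OR: 1 when either bit is 1
  10100111
| 10111000
----------
  10111111
Decimal: 167 | 184 = 191



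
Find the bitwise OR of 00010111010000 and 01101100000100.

OR: 1 when either bit is 1
  00010111010000
| 01101100000100
----------------
  01111111010100
Decimal: 1488 | 6916 = 8148



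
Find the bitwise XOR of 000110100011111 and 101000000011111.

XOR: 1 when bits differ
  000110100011111
^ 101000000011111
-----------------
  101110100000000
Decimal: 3359 ^ 20511 = 23808



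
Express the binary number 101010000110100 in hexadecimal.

Group into 4-bit nibbles from right:
  0101 = 5
  0100 = 4
  0011 = 3
  0100 = 4
Result: 5434



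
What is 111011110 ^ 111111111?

XOR: 1 when bits differ
  111011110
^ 111111111
-----------
  000100001
Decimal: 478 ^ 511 = 33



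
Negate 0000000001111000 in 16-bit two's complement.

Original: 0000000001111000
Step 1 - Invert all bits: 1111111110000111
Step 2 - Add 1: 1111111110001000
Verification: 0000000001111000 + 1111111110001000 = 10000000000000000; discarding the end carry (carry out of the top bit) leaves the 16-bit value 0000000000000000, as required for x + (-x)



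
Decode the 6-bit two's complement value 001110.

Binary: 001110
Sign bit: 0 (non-negative)
Read directly as an unsigned value:
001110 = 8 + 4 + 2 = 14
Value: 14



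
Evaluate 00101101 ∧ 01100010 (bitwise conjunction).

AND: 1 only when both bits are 1
  00101101
& 01100010
----------
  00100000
Decimal: 45 & 98 = 32



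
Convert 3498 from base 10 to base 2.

Using repeated division by 2:
3498 ÷ 2 = 1749 remainder 0
1749 ÷ 2 = 874 remainder 1
874 ÷ 2 = 437 remainder 0
437 ÷ 2 = 218 remainder 1
218 ÷ 2 = 109 remainder 0
109 ÷ 2 = 54 remainder 1
54 ÷ 2 = 27 remainder 0
27 ÷ 2 = 13 remainder 1
13 ÷ 2 = 6 remainder 1
6 ÷ 2 = 3 remainder 0
3 ÷ 2 = 1 remainder 1
1 ÷ 2 = 0 remainder 1
Reading remainders bottom to top: 110110101010



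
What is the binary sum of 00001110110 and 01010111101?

Add column by column from the right: bit + bit + carry-in; write the sum mod 2, carry 1 when the sum is 2 or 3.
carry:  00111111000
        00001110110
+       01010111101
-------------------
       001100110011
(the carry out of the leftmost column, 0, becomes the leading bit)
Decimal check:
  00001110110 = 64 + 32 + 16 + 4 + 2 = 118
  01010111101 = 512 + 128 + 32 + 16 + 8 + 4 + 1 = 701
  118 + 701 = 819, and 001100110011 = 512 + 256 + 32 + 16 + 2 + 1 = 819 ✓



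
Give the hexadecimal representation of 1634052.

Using repeated division by 16 (digits 10–15 are A–F):
1634052 ÷ 16 = 102128 remainder 4
102128 ÷ 16 = 6383 remainder 0
6383 ÷ 16 = 398 remainder 15 (F)
398 ÷ 16 = 24 remainder 14 (E)
24 ÷ 16 = 1 remainder 8
1 ÷ 16 = 0 remainder 1
Reading remainders bottom to top: 18EF04



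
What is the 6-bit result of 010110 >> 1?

Original: 010110 (decimal 22)
Shift right by 1 position
Drop the 1 low bit; fill with zero on the left
Result: 001011 (decimal 11)
Equivalent: 22 >> 1 = 22 ÷ 2^1 = 11



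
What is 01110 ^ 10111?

XOR: 1 when bits differ
  01110
^ 10111
-------
  11001
Decimal: 14 ^ 23 = 25



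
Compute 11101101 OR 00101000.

OR: 1 when either bit is 1
  11101101
| 00101000
----------
  11101101
Decimal: 237 | 40 = 237



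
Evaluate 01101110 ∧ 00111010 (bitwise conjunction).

AND: 1 only when both bits are 1
  01101110
& 00111010
----------
  00101010
Decimal: 110 & 58 = 42



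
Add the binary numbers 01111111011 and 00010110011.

Add column by column from the right: bit + bit + carry-in; write the sum mod 2, carry 1 when the sum is 2 or 3.
carry:  11111100110
        01111111011
+       00010110011
-------------------
       010010101110
(the carry out of the leftmost column, 0, becomes the leading bit)
Decimal check:
  01111111011 = 512 + 256 + 128 + 64 + 32 + 16 + 8 + 2 + 1 = 1019
  00010110011 = 128 + 32 + 16 + 2 + 1 = 179
  1019 + 179 = 1198, and 010010101110 = 1024 + 128 + 32 + 8 + 4 + 2 = 1198 ✓



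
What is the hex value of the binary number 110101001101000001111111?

Group into 4-bit nibbles from right:
  1101 = D
  0100 = 4
  1101 = D
  0000 = 0
  0111 = 7
  1111 = F
Result: D4D07F



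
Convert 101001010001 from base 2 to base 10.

Sum of powers of 2 for each 1-bit:
2^0 + 2^4 + 2^6 + 2^9 + 2^11
= 1 + 16 + 64 + 512 + 2048
= 2641



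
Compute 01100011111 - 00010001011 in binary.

Method 1 - Direct subtraction (column by column from the right: bit − bit − borrow-in; if negative, add 2 and borrow 1 from the next column):
borrow: 00100000000
        01100011111
-       00010001011
-------------------
        01010010100

Method 2 - Add two's complement:
Two's complement of 00010001011: invert → 11101110100, add 1 → 11101110101
  01100011111
+ 11101110101
-------------
 101010010100  (end carry out of the top bit = 1)
Discarding the end carry: 01010010100
Decimal check:
  01100011111 = 512 + 256 + 16 + 8 + 4 + 2 + 1 = 799
  00010001011 = 128 + 8 + 2 + 1 = 139
  799 - 139 = 660, and 01010010100 = 512 + 128 + 16 + 4 = 660 ✓



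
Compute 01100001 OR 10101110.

OR: 1 when either bit is 1
  01100001
| 10101110
----------
  11101111
Decimal: 97 | 174 = 239



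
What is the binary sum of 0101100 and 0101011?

Add column by column from the right: bit + bit + carry-in; write the sum mod 2, carry 1 when the sum is 2 or 3.
carry:  1010000
        0101100
+       0101011
---------------
       01010111
(the carry out of the leftmost column, 0, becomes the leading bit)
Decimal check:
  0101100 = 32 + 8 + 4 = 44
  0101011 = 32 + 8 + 2 + 1 = 43
  44 + 43 = 87, and 01010111 = 64 + 16 + 4 + 2 + 1 = 87 ✓



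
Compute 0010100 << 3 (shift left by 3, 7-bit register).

Original: 0010100 (decimal 20)
Shift left by 3 positions
Append 3 zeros on the right and drop the 3 high bits that overflow the 7-bit width
Result: 0100000 (decimal 32)
Equivalent: 20 << 3 = 20 × 2^3 = 160, truncated to 7 bits = 32



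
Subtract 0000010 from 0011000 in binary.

Method 1 - Direct subtraction (column by column from the right: bit − bit − borrow-in; if negative, add 2 and borrow 1 from the next column):
borrow: 0001100
        0011000
-       0000010
---------------
        0010110

Method 2 - Add two's complement:
Two's complement of 0000010: invert → 1111101, add 1 → 1111110
  0011000
+ 1111110
---------
 10010110  (end carry out of the top bit = 1)
Discarding the end carry: 0010110
Decimal check:
  0011000 = 16 + 8 = 24
  0000010 = 2
  24 - 2 = 22, and 0010110 = 16 + 4 + 2 = 22 ✓



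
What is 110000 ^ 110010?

XOR: 1 when bits differ
  110000
^ 110010
--------
  000010
Decimal: 48 ^ 50 = 2



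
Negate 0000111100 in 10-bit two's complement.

Original: 0000111100
Step 1 - Invert all bits: 1111000011
Step 2 - Add 1: 1111000100
Verification: 0000111100 + 1111000100 = 10000000000; discarding the end carry (carry out of the top bit) leaves the 10-bit value 0000000000, as required for x + (-x)



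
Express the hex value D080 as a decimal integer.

Expand by place value (powers of 16):
Digit values: D = 13
D080 = 13 × 16^3 + 0 × 16^2 + 8 × 16^1 + 0 × 16^0
= 13 × 4096 + 0 × 256 + 8 × 16 + 0 × 1
= 53248 + 0 + 128 + 0
= 53376



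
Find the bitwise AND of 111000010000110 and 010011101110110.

AND: 1 only when both bits are 1
  111000010000110
& 010011101110110
-----------------
  010000000000110
Decimal: 28806 & 10102 = 8198



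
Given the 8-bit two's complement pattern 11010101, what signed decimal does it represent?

Binary: 11010101
Sign bit: 1 (negative)
Invert: 00101010
Add 1:  00101011
Magnitude: 00101011 = 32 + 8 + 2 + 1 = 43
Value: -43



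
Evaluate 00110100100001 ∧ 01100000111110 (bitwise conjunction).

AND: 1 only when both bits are 1
  00110100100001
& 01100000111110
----------------
  00100000100000
Decimal: 3361 & 6206 = 2080



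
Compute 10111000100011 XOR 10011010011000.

XOR: 1 when bits differ
  10111000100011
^ 10011010011000
----------------
  00100010111011
Decimal: 11811 ^ 9880 = 2235



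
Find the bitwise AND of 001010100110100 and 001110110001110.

AND: 1 only when both bits are 1
  001010100110100
& 001110110001110
-----------------
  001010100000100
Decimal: 5428 & 7566 = 5380



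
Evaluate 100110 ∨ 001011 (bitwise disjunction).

OR: 1 when either bit is 1
  100110
| 001011
--------
  101111
Decimal: 38 | 11 = 47



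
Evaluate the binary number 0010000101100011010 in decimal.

Sum of powers of 2 for each 1-bit:
2^1 + 2^3 + 2^4 + 2^8 + 2^9 + 2^11 + 2^16
= 2 + 8 + 16 + 256 + 512 + 2048 + 65536
= 68378



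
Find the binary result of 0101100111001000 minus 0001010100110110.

Method 1 - Direct subtraction (column by column from the right: bit − bit − borrow-in; if negative, add 2 and borrow 1 from the next column):
borrow: 0000100001101100
        0101100111001000
-       0001010100110110
------------------------
        0100010010010010

Method 2 - Add two's complement:
Two's complement of 0001010100110110: invert → 1110101011001001, add 1 → 1110101011001010
  0101100111001000
+ 1110101011001010
------------------
 10100010010010010  (end carry out of the top bit = 1)
Discarding the end carry: 0100010010010010
Decimal check:
  0101100111001000 = 16384 + 4096 + 2048 + 256 + 128 + 64 + 8 = 22984
  0001010100110110 = 4096 + 1024 + 256 + 32 + 16 + 4 + 2 = 5430
  22984 - 5430 = 17554, and 0100010010010010 = 16384 + 1024 + 128 + 16 + 2 = 17554 ✓

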